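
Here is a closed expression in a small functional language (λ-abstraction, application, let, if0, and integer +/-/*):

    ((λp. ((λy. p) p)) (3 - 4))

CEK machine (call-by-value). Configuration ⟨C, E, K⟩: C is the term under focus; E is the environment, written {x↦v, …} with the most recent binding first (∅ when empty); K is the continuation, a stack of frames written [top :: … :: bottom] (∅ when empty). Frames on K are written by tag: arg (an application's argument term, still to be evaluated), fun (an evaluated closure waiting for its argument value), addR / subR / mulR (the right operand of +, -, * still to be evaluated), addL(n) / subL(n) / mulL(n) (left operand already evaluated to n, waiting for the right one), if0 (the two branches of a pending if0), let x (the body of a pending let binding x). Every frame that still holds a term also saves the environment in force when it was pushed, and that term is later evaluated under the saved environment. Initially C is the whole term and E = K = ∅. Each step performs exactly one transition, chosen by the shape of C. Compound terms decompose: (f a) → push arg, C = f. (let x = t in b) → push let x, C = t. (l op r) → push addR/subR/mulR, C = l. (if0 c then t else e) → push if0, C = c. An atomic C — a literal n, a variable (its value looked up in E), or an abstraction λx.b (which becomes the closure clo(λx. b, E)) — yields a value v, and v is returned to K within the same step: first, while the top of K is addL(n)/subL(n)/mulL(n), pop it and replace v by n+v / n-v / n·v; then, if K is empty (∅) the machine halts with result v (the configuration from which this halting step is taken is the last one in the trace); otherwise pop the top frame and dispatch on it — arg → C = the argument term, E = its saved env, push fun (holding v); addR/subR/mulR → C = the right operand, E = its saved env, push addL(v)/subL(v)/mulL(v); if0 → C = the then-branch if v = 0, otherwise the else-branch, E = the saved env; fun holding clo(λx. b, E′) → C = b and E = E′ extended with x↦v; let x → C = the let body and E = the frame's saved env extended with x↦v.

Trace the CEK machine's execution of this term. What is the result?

t=0: <C=((λp. ((λy. p) p)) (3 - 4)), E=∅, K=∅>
t=1: <C=(λp. ((λy. p) p)), E=∅, K=[arg]>
t=2: <C=(3 - 4), E=∅, K=[fun]>
t=3: <C=3, E=∅, K=[subR :: fun]>
t=4: <C=4, E=∅, K=[subL(3) :: fun]>
t=5: <C=((λy. p) p), E={p↦-1}, K=∅>
t=6: <C=(λy. p), E={p↦-1}, K=[arg]>
t=7: <C=p, E={p↦-1}, K=[fun]>
t=8: <C=p, E={y↦-1, p↦-1}, K=∅>
→ final value -1

Answer: -1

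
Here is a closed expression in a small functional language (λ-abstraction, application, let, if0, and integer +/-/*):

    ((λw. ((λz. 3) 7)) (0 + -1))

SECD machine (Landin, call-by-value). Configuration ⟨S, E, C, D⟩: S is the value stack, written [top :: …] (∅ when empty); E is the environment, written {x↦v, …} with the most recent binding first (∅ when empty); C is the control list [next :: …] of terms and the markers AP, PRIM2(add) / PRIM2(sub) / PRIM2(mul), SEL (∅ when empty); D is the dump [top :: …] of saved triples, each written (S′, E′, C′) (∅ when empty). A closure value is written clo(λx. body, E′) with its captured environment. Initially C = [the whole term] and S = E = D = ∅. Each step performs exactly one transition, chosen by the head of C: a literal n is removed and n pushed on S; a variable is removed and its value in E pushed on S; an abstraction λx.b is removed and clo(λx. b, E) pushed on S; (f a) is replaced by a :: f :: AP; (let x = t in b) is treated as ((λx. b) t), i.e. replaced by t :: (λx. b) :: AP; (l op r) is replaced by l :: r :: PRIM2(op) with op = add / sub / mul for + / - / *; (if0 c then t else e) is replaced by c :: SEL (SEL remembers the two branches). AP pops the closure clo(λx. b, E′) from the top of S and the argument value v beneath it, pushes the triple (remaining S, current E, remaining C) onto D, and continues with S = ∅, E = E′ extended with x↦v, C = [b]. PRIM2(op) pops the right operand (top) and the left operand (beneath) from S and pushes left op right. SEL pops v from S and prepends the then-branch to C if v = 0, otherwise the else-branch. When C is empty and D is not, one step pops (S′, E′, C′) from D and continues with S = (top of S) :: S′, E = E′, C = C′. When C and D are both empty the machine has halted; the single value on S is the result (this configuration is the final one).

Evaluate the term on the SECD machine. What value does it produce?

Answer: 3

Machine steps:
step 0: ⟨S=∅; E=∅; C=[((λw. ((λz. 3) 7)) (0 + -1))]; D=∅⟩
step 1: ⟨S=∅; E=∅; C=[(0 + -1) :: (λw. ((λz. 3) 7)) :: AP]; D=∅⟩
step 2: ⟨S=∅; E=∅; C=[0 :: -1 :: PRIM2(add) :: (λw. ((λz. 3) 7)) :: AP]; D=∅⟩
step 3: ⟨S=[0]; E=∅; C=[-1 :: PRIM2(add) :: (λw. ((λz. 3) 7)) :: AP]; D=∅⟩
step 4: ⟨S=[-1 :: 0]; E=∅; C=[PRIM2(add) :: (λw. ((λz. 3) 7)) :: AP]; D=∅⟩
step 5: ⟨S=[-1]; E=∅; C=[(λw. ((λz. 3) 7)) :: AP]; D=∅⟩
step 6: ⟨S=[clo(λw. ((λz. 3) 7), ∅) :: -1]; E=∅; C=[AP]; D=∅⟩
step 7: ⟨S=∅; E={w↦-1}; C=[((λz. 3) 7)]; D=[(∅, ∅, ∅)]⟩
step 8: ⟨S=∅; E={w↦-1}; C=[7 :: (λz. 3) :: AP]; D=[(∅, ∅, ∅)]⟩
step 9: ⟨S=[7]; E={w↦-1}; C=[(λz. 3) :: AP]; D=[(∅, ∅, ∅)]⟩
step 10: ⟨S=[clo(λz. 3, {w↦-1}) :: 7]; E={w↦-1}; C=[AP]; D=[(∅, ∅, ∅)]⟩
step 11: ⟨S=∅; E={z↦7, w↦-1}; C=[3]; D=[(∅, {w↦-1}, ∅) :: (∅, ∅, ∅)]⟩
step 12: ⟨S=[3]; E={z↦7, w↦-1}; C=∅; D=[(∅, {w↦-1}, ∅) :: (∅, ∅, ∅)]⟩
step 13: ⟨S=[3]; E={w↦-1}; C=∅; D=[(∅, ∅, ∅)]⟩
step 14: ⟨S=[3]; E=∅; C=∅; D=∅⟩
→ final value 3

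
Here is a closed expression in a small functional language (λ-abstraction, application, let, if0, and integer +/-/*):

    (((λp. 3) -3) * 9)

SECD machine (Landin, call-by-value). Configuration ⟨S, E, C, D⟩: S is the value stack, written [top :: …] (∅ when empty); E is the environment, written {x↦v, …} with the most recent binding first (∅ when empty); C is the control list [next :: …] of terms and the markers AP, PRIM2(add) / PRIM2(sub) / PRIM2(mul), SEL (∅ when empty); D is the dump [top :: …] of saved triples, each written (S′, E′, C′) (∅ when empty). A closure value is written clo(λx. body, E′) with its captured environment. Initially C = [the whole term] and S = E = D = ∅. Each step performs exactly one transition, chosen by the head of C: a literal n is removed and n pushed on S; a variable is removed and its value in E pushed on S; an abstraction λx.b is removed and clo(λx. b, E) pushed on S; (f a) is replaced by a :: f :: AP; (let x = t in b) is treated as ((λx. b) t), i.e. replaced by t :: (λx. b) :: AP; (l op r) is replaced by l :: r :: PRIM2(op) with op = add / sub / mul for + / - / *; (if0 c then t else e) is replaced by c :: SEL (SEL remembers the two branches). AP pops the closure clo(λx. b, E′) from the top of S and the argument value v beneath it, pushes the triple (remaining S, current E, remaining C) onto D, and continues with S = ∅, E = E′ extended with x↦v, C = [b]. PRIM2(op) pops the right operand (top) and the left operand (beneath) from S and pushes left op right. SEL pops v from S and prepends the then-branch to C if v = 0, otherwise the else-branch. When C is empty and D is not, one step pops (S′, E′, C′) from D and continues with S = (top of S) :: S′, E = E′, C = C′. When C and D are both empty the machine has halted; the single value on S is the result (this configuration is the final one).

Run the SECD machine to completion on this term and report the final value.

t=0: ⟨S=∅; E=∅; C=[(((λp. 3) -3) * 9)]; D=∅⟩
t=1: ⟨S=∅; E=∅; C=[((λp. 3) -3) :: 9 :: PRIM2(mul)]; D=∅⟩
t=2: ⟨S=∅; E=∅; C=[-3 :: (λp. 3) :: AP :: 9 :: PRIM2(mul)]; D=∅⟩
t=3: ⟨S=[-3]; E=∅; C=[(λp. 3) :: AP :: 9 :: PRIM2(mul)]; D=∅⟩
t=4: ⟨S=[clo(λp. 3, ∅) :: -3]; E=∅; C=[AP :: 9 :: PRIM2(mul)]; D=∅⟩
t=5: ⟨S=∅; E={p↦-3}; C=[3]; D=[(∅, ∅, [9 :: PRIM2(mul)])]⟩
t=6: ⟨S=[3]; E={p↦-3}; C=∅; D=[(∅, ∅, [9 :: PRIM2(mul)])]⟩
t=7: ⟨S=[3]; E=∅; C=[9 :: PRIM2(mul)]; D=∅⟩
t=8: ⟨S=[9 :: 3]; E=∅; C=[PRIM2(mul)]; D=∅⟩
t=9: ⟨S=[27]; E=∅; C=∅; D=∅⟩
→ final value 27

Answer: 27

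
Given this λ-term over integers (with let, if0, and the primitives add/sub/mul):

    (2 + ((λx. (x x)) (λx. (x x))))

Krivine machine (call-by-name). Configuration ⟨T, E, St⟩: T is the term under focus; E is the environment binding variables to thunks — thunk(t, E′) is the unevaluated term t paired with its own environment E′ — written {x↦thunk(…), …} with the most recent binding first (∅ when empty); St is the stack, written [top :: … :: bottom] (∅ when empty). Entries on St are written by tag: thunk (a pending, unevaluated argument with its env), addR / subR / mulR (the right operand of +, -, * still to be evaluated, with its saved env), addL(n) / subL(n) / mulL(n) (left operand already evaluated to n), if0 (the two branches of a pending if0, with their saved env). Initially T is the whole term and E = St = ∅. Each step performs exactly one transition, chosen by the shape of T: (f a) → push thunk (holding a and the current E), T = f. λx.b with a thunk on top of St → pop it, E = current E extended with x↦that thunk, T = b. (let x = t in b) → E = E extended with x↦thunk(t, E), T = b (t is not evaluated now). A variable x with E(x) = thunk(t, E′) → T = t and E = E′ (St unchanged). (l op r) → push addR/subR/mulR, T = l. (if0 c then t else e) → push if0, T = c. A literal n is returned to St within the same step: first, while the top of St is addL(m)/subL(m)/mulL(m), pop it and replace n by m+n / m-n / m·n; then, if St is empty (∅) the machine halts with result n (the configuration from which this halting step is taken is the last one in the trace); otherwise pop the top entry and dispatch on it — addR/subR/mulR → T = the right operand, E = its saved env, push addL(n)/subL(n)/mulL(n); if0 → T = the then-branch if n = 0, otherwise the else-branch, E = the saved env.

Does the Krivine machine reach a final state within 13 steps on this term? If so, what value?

Answer: DIVERGES (no final state within 13 steps)

Execution trace:
step 0: ⟨T=(2 + ((λx. (x x)) (λx. (x x)))); E=∅; St=∅⟩
step 1: ⟨T=2; E=∅; St=[addR]⟩
step 2: ⟨T=((λx. (x x)) (λx. (x x))); E=∅; St=[addL(2)]⟩
step 3: ⟨T=(λx. (x x)); E=∅; St=[thunk :: addL(2)]⟩
step 4: ⟨T=(x x); E={x↦thunk((λx. (x x)), ∅)}; St=[addL(2)]⟩
step 5: ⟨T=x; E={x↦thunk((λx. (x x)), ∅)}; St=[thunk :: addL(2)]⟩
step 6: ⟨T=(λx. (x x)); E=∅; St=[thunk :: addL(2)]⟩
step 7: ⟨T=(x x); E={x↦thunk(x, {x↦thunk((λx. (x x)), ∅)})}; St=[addL(2)]⟩
step 8: ⟨T=x; E={x↦thunk(x, {x↦thunk((λx. (x x)), ∅)})}; St=[thunk :: addL(2)]⟩
step 9: ⟨T=x; E={x↦thunk((λx. (x x)), ∅)}; St=[thunk :: addL(2)]⟩
step 10: ⟨T=(λx. (x x)); E=∅; St=[thunk :: addL(2)]⟩
step 11: ⟨T=(x x); E={x↦thunk(x, {x↦thunk(x, {x↦thunk((λx. (x x)), ∅)})})}; St=[addL(2)]⟩
step 12: ⟨T=x; E={x↦thunk(x, {x↦thunk(x, {x↦thunk((λx. (x x)), ∅)})})}; St=[thunk :: addL(2)]⟩
step 13: ⟨T=x; E={x↦thunk(x, {x↦thunk((λx. (x x)), ∅)})}; St=[thunk :: addL(2)]⟩
→ 13 transitions taken and the configuration is still not final: no result within 13 steps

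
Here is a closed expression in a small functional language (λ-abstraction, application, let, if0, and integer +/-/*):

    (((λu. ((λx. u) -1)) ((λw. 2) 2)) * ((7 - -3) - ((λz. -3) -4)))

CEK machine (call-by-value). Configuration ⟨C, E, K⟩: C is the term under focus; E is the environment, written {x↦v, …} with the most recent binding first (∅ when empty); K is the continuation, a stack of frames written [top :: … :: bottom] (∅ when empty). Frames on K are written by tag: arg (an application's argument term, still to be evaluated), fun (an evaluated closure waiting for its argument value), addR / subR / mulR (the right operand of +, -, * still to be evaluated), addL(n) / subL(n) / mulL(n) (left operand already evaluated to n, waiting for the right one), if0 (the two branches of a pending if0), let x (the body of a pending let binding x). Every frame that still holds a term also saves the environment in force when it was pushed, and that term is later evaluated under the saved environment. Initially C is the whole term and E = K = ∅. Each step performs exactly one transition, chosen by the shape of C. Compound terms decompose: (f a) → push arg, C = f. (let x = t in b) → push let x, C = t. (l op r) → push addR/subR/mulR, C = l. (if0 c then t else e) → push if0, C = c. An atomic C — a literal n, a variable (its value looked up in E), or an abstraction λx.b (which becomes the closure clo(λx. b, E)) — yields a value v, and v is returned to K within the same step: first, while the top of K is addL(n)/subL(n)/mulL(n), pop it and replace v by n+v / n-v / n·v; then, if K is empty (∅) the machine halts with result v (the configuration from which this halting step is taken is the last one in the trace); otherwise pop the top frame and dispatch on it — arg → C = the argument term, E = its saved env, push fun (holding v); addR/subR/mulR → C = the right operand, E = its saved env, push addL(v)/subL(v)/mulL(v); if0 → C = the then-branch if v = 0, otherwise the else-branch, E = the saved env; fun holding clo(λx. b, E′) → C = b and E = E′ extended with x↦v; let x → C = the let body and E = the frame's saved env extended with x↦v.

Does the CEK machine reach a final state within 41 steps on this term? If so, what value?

Answer: 26

Execution trace:
step 0: <C=(((λu. ((λx. u) -1)) ((λw. 2) 2)) * ((7 - -3) - ((λz. -3) -4))), E=∅, K=∅>
step 1: <C=((λu. ((λx. u) -1)) ((λw. 2) 2)), E=∅, K=[mulR]>
step 2: <C=(λu. ((λx. u) -1)), E=∅, K=[arg :: mulR]>
step 3: <C=((λw. 2) 2), E=∅, K=[fun :: mulR]>
step 4: <C=(λw. 2), E=∅, K=[arg :: fun :: mulR]>
step 5: <C=2, E=∅, K=[fun :: fun :: mulR]>
step 6: <C=2, E={w↦2}, K=[fun :: mulR]>
step 7: <C=((λx. u) -1), E={u↦2}, K=[mulR]>
step 8: <C=(λx. u), E={u↦2}, K=[arg :: mulR]>
step 9: <C=-1, E={u↦2}, K=[fun :: mulR]>
step 10: <C=u, E={x↦-1, u↦2}, K=[mulR]>
step 11: <C=((7 - -3) - ((λz. -3) -4)), E=∅, K=[mulL(2)]>
step 12: <C=(7 - -3), E=∅, K=[subR :: mulL(2)]>
step 13: <C=7, E=∅, K=[subR :: subR :: mulL(2)]>
step 14: <C=-3, E=∅, K=[subL(7) :: subR :: mulL(2)]>
step 15: <C=((λz. -3) -4), E=∅, K=[subL(10) :: mulL(2)]>
step 16: <C=(λz. -3), E=∅, K=[arg :: subL(10) :: mulL(2)]>
step 17: <C=-4, E=∅, K=[fun :: subL(10) :: mulL(2)]>
step 18: <C=-3, E={z↦-4}, K=[subL(10) :: mulL(2)]>
→ final value 26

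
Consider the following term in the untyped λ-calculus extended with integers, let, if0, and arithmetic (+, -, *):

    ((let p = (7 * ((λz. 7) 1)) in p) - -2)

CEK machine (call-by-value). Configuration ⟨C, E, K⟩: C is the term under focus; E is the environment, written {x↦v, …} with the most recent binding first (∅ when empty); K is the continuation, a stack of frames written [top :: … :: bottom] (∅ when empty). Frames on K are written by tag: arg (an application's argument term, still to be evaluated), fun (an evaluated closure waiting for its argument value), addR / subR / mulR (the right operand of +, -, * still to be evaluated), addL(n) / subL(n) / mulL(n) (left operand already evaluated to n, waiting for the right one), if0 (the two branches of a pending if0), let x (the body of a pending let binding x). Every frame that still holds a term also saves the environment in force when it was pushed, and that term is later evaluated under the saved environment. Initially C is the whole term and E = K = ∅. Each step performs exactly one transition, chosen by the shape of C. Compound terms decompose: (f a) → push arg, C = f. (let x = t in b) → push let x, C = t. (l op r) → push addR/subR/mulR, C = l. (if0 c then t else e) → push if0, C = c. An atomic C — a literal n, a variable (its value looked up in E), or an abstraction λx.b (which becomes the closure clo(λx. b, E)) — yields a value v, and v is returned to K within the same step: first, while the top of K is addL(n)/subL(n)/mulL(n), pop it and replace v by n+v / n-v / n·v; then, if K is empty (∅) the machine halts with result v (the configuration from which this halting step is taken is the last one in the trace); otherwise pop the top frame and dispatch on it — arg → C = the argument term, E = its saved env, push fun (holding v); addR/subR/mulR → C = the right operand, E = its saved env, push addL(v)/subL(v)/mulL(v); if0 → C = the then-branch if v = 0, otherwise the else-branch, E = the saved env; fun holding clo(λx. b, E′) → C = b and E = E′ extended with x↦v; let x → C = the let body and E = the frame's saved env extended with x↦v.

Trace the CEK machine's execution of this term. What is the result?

t=0: ⟨C=((let p = (7 * ((λz. 7) 1)) in p) - -2); E=∅; K=∅⟩
t=1: ⟨C=(let p = (7 * ((λz. 7) 1)) in p); E=∅; K=[subR]⟩
t=2: ⟨C=(7 * ((λz. 7) 1)); E=∅; K=[let p :: subR]⟩
t=3: ⟨C=7; E=∅; K=[mulR :: let p :: subR]⟩
t=4: ⟨C=((λz. 7) 1); E=∅; K=[mulL(7) :: let p :: subR]⟩
t=5: ⟨C=(λz. 7); E=∅; K=[arg :: mulL(7) :: let p :: subR]⟩
t=6: ⟨C=1; E=∅; K=[fun :: mulL(7) :: let p :: subR]⟩
t=7: ⟨C=7; E={z↦1}; K=[mulL(7) :: let p :: subR]⟩
t=8: ⟨C=p; E={p↦49}; K=[subR]⟩
t=9: ⟨C=-2; E=∅; K=[subL(49)]⟩
→ final value 51

Answer: 51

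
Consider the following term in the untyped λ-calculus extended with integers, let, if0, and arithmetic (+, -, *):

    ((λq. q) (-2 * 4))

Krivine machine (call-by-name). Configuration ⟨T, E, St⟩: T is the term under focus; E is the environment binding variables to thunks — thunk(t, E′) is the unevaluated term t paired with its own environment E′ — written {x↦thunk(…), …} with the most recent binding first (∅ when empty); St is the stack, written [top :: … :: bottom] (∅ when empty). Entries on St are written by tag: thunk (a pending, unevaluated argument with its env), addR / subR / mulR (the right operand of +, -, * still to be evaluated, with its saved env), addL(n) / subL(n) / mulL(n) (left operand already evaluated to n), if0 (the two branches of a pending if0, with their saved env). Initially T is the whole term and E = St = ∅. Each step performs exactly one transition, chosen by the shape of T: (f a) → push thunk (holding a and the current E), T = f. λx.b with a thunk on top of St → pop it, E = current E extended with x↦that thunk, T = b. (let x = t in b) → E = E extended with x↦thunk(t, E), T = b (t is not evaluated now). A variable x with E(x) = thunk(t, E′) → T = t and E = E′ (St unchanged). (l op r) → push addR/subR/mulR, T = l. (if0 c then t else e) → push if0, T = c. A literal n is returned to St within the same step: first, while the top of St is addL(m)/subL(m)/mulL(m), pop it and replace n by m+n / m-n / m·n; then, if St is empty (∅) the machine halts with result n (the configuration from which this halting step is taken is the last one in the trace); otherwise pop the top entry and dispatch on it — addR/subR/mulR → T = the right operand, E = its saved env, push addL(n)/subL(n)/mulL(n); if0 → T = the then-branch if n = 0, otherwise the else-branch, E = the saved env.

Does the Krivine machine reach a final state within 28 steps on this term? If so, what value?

Answer: -8

Machine steps:
0. <T=((λq. q) (-2 * 4)), E=∅, St=∅>
1. <T=(λq. q), E=∅, St=[thunk]>
2. <T=q, E={q↦thunk((-2 * 4), ∅)}, St=∅>
3. <T=(-2 * 4), E=∅, St=∅>
4. <T=-2, E=∅, St=[mulR]>
5. <T=4, E=∅, St=[mulL(-2)]>
→ final value -8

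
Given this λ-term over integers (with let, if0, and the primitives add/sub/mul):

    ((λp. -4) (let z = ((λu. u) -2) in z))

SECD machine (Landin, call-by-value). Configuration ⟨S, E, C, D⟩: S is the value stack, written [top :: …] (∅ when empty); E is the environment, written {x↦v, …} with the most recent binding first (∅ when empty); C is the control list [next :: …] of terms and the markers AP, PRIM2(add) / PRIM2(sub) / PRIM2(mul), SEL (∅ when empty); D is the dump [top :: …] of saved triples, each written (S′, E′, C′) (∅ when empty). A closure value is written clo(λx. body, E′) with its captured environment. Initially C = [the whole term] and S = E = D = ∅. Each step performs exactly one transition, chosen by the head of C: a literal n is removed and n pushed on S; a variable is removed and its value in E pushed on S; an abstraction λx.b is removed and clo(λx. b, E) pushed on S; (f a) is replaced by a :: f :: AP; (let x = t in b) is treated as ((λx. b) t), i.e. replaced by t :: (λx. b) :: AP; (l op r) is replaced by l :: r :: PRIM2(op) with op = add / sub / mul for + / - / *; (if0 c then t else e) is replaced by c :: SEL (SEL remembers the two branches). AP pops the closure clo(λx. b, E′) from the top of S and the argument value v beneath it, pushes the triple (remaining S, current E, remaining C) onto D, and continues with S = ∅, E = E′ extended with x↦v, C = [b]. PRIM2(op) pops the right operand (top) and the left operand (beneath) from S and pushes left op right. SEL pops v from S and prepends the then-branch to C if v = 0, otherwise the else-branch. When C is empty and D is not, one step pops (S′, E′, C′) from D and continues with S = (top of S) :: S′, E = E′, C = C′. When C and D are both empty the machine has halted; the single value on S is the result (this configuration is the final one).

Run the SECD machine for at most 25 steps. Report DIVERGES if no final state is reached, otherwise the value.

step 0: ⟨S=∅; E=∅; C=[((λp. -4) (let z = ((λu. u) -2) in z))]; D=∅⟩
step 1: ⟨S=∅; E=∅; C=[(let z = ((λu. u) -2) in z) :: (λp. -4) :: AP]; D=∅⟩
step 2: ⟨S=∅; E=∅; C=[((λu. u) -2) :: (λz. z) :: AP :: (λp. -4) :: AP]; D=∅⟩
step 3: ⟨S=∅; E=∅; C=[-2 :: (λu. u) :: AP :: (λz. z) :: AP :: (λp. -4) :: AP]; D=∅⟩
step 4: ⟨S=[-2]; E=∅; C=[(λu. u) :: AP :: (λz. z) :: AP :: (λp. -4) :: AP]; D=∅⟩
step 5: ⟨S=[clo(λu. u, ∅) :: -2]; E=∅; C=[AP :: (λz. z) :: AP :: (λp. -4) :: AP]; D=∅⟩
step 6: ⟨S=∅; E={u↦-2}; C=[u]; D=[(∅, ∅, [(λz. z) :: AP :: (λp. -4) :: AP])]⟩
step 7: ⟨S=[-2]; E={u↦-2}; C=∅; D=[(∅, ∅, [(λz. z) :: AP :: (λp. -4) :: AP])]⟩
step 8: ⟨S=[-2]; E=∅; C=[(λz. z) :: AP :: (λp. -4) :: AP]; D=∅⟩
step 9: ⟨S=[clo(λz. z, ∅) :: -2]; E=∅; C=[AP :: (λp. -4) :: AP]; D=∅⟩
step 10: ⟨S=∅; E={z↦-2}; C=[z]; D=[(∅, ∅, [(λp. -4) :: AP])]⟩
step 11: ⟨S=[-2]; E={z↦-2}; C=∅; D=[(∅, ∅, [(λp. -4) :: AP])]⟩
step 12: ⟨S=[-2]; E=∅; C=[(λp. -4) :: AP]; D=∅⟩
step 13: ⟨S=[clo(λp. -4, ∅) :: -2]; E=∅; C=[AP]; D=∅⟩
step 14: ⟨S=∅; E={p↦-2}; C=[-4]; D=[(∅, ∅, ∅)]⟩
step 15: ⟨S=[-4]; E={p↦-2}; C=∅; D=[(∅, ∅, ∅)]⟩
step 16: ⟨S=[-4]; E=∅; C=∅; D=∅⟩
→ final value -4

Answer: -4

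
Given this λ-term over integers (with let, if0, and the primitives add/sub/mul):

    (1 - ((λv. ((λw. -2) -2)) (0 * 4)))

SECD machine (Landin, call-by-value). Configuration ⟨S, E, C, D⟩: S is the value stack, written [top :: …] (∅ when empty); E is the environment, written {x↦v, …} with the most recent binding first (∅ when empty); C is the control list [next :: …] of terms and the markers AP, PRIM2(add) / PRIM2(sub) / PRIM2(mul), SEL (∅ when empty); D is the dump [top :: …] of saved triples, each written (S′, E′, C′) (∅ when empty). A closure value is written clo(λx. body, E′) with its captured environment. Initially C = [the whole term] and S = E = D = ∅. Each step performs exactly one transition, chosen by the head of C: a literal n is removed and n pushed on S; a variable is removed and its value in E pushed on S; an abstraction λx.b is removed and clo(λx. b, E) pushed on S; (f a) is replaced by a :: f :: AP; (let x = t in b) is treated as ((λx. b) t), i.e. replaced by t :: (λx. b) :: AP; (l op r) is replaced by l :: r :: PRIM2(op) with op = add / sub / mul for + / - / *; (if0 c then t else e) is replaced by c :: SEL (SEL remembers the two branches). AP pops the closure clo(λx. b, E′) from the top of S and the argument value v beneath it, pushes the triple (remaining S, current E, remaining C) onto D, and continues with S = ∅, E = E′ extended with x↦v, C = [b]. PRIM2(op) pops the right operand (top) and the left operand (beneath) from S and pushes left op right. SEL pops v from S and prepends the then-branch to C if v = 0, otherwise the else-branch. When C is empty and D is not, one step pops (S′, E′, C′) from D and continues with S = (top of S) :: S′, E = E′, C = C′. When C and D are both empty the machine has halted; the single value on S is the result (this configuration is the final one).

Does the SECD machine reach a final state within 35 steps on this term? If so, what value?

Answer: 3

Derivation:
step 0: ⟨S=∅; E=∅; C=[(1 - ((λv. ((λw. -2) -2)) (0 * 4)))]; D=∅⟩
step 1: ⟨S=∅; E=∅; C=[1 :: ((λv. ((λw. -2) -2)) (0 * 4)) :: PRIM2(sub)]; D=∅⟩
step 2: ⟨S=[1]; E=∅; C=[((λv. ((λw. -2) -2)) (0 * 4)) :: PRIM2(sub)]; D=∅⟩
step 3: ⟨S=[1]; E=∅; C=[(0 * 4) :: (λv. ((λw. -2) -2)) :: AP :: PRIM2(sub)]; D=∅⟩
step 4: ⟨S=[1]; E=∅; C=[0 :: 4 :: PRIM2(mul) :: (λv. ((λw. -2) -2)) :: AP :: PRIM2(sub)]; D=∅⟩
step 5: ⟨S=[0 :: 1]; E=∅; C=[4 :: PRIM2(mul) :: (λv. ((λw. -2) -2)) :: AP :: PRIM2(sub)]; D=∅⟩
step 6: ⟨S=[4 :: 0 :: 1]; E=∅; C=[PRIM2(mul) :: (λv. ((λw. -2) -2)) :: AP :: PRIM2(sub)]; D=∅⟩
step 7: ⟨S=[0 :: 1]; E=∅; C=[(λv. ((λw. -2) -2)) :: AP :: PRIM2(sub)]; D=∅⟩
step 8: ⟨S=[clo(λv. ((λw. -2) -2), ∅) :: 0 :: 1]; E=∅; C=[AP :: PRIM2(sub)]; D=∅⟩
step 9: ⟨S=∅; E={v↦0}; C=[((λw. -2) -2)]; D=[([1], ∅, [PRIM2(sub)])]⟩
step 10: ⟨S=∅; E={v↦0}; C=[-2 :: (λw. -2) :: AP]; D=[([1], ∅, [PRIM2(sub)])]⟩
step 11: ⟨S=[-2]; E={v↦0}; C=[(λw. -2) :: AP]; D=[([1], ∅, [PRIM2(sub)])]⟩
step 12: ⟨S=[clo(λw. -2, {v↦0}) :: -2]; E={v↦0}; C=[AP]; D=[([1], ∅, [PRIM2(sub)])]⟩
step 13: ⟨S=∅; E={w↦-2, v↦0}; C=[-2]; D=[(∅, {v↦0}, ∅) :: ([1], ∅, [PRIM2(sub)])]⟩
step 14: ⟨S=[-2]; E={w↦-2, v↦0}; C=∅; D=[(∅, {v↦0}, ∅) :: ([1], ∅, [PRIM2(sub)])]⟩
step 15: ⟨S=[-2]; E={v↦0}; C=∅; D=[([1], ∅, [PRIM2(sub)])]⟩
step 16: ⟨S=[-2 :: 1]; E=∅; C=[PRIM2(sub)]; D=∅⟩
step 17: ⟨S=[3]; E=∅; C=∅; D=∅⟩
→ final value 3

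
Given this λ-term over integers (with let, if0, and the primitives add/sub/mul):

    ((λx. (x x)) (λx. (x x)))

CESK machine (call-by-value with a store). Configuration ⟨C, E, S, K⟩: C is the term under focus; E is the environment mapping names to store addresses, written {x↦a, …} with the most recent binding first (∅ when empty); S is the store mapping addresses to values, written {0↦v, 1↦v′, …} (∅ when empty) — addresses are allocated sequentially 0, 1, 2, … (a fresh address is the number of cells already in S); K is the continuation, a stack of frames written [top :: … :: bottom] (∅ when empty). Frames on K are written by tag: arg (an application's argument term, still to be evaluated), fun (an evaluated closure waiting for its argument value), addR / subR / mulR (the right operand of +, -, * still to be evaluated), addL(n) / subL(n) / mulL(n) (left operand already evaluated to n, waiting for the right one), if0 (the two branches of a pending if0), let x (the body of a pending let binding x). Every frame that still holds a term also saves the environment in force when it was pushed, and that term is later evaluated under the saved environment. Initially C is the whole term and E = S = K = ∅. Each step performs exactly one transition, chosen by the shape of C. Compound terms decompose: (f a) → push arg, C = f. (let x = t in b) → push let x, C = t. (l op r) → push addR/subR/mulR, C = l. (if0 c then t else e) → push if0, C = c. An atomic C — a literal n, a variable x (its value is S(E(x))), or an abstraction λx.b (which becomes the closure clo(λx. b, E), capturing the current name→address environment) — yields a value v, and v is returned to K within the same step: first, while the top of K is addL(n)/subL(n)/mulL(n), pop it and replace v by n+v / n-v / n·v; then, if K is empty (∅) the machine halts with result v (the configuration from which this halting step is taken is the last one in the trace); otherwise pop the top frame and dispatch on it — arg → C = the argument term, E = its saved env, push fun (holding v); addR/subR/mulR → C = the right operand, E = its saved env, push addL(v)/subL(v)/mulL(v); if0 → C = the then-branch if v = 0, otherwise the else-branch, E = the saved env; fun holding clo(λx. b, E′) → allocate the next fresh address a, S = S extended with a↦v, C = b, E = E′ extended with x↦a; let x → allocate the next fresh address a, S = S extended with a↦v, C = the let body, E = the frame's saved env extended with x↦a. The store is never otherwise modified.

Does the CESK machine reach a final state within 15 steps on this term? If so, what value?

[0] [C=((λx. (x x)) (λx. (x x))) | E=∅ | S=∅ | K=∅]
[1] [C=(λx. (x x)) | E=∅ | S=∅ | K=[arg]]
[2] [C=(λx. (x x)) | E=∅ | S=∅ | K=[fun]]
[3] [C=(x x) | E={x↦0} | S={0↦clo(λx. (x x), ∅)} | K=∅]
[4] [C=x | E={x↦0} | S={0↦clo(λx. (x x), ∅)} | K=[arg]]
[5] [C=x | E={x↦0} | S={0↦clo(λx. (x x), ∅)} | K=[fun]]
[6] [C=(x x) | E={x↦1} | S={0↦clo(λx. (x x), ∅), 1↦clo(λx. (x x), ∅)} | K=∅]
[7] [C=x | E={x↦1} | S={0↦clo(λx. (x x), ∅), 1↦clo(λx. (x x), ∅)} | K=[arg]]
[8] [C=x | E={x↦1} | S={0↦clo(λx. (x x), ∅), 1↦clo(λx. (x x), ∅)} | K=[fun]]
[9] [C=(x x) | E={x↦2} | S={0↦clo(λx. (x x), ∅), 1↦clo(λx. (x x), ∅), 2↦clo(λx. (x x), ∅)} | K=∅]
[10] [C=x | E={x↦2} | S={0↦clo(λx. (x x), ∅), 1↦clo(λx. (x x), ∅), 2↦clo(λx. (x x), ∅)} | K=[arg]]
[11] [C=x | E={x↦2} | S={0↦clo(λx. (x x), ∅), 1↦clo(λx. (x x), ∅), 2↦clo(λx. (x x), ∅)} | K=[fun]]
[12] [C=(x x) | E={x↦3} | S={0↦clo(λx. (x x), ∅), 1↦clo(λx. (x x), ∅), 2↦clo(λx. (x x), ∅), 3↦clo(λx. (x x), ∅)} | K=∅]
[13] [C=x | E={x↦3} | S={0↦clo(λx. (x x), ∅), 1↦clo(λx. (x x), ∅), 2↦clo(λx. (x x), ∅), 3↦clo(λx. (x x), ∅)} | K=[arg]]
[14] [C=x | E={x↦3} | S={0↦clo(λx. (x x), ∅), 1↦clo(λx. (x x), ∅), 2↦clo(λx. (x x), ∅), 3↦clo(λx. (x x), ∅)} | K=[fun]]
[15] [C=(x x) | E={x↦4} | S={0↦clo(λx. (x x), ∅), 1↦clo(λx. (x x), ∅), 2↦clo(λx. (x x), ∅), 3↦clo(λx. (x x), ∅), 4↦clo(λx. (x x), ∅)} | K=∅]
→ 15 transitions taken and the configuration is still not final: no result within 15 steps

Answer: DIVERGES (no final state within 15 steps)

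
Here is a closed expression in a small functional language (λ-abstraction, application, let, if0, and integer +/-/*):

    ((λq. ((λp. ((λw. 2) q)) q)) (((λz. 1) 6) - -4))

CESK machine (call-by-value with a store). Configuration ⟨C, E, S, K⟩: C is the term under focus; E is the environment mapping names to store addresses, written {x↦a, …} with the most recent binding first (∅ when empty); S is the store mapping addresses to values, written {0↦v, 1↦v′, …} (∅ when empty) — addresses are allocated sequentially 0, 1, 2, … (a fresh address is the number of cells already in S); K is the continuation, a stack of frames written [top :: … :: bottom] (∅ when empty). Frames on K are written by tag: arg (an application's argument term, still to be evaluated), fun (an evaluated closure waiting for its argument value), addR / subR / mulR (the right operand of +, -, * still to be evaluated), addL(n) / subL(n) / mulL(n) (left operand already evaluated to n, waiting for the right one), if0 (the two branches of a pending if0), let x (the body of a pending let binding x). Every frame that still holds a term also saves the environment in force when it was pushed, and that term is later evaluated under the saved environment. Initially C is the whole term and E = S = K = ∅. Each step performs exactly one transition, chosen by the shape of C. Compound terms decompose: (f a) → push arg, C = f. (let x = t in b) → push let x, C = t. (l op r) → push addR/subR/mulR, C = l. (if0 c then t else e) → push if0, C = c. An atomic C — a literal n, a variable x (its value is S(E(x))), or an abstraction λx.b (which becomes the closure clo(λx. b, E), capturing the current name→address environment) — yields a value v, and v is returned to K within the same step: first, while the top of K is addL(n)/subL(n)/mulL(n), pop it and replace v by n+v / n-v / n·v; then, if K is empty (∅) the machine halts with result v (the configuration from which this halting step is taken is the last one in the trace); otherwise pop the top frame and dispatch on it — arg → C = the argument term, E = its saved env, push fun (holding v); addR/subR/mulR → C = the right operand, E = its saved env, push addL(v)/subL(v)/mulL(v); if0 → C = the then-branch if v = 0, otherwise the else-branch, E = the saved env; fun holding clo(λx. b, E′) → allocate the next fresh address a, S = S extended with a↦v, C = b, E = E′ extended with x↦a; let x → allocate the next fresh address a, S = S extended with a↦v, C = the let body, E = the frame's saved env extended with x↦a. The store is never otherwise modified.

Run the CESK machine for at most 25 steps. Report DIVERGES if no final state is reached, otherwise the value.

step 0: <C=((λq. ((λp. ((λw. 2) q)) q)) (((λz. 1) 6) - -4)), E=∅, S=∅, K=∅>
step 1: <C=(λq. ((λp. ((λw. 2) q)) q)), E=∅, S=∅, K=[arg]>
step 2: <C=(((λz. 1) 6) - -4), E=∅, S=∅, K=[fun]>
step 3: <C=((λz. 1) 6), E=∅, S=∅, K=[subR :: fun]>
step 4: <C=(λz. 1), E=∅, S=∅, K=[arg :: subR :: fun]>
step 5: <C=6, E=∅, S=∅, K=[fun :: subR :: fun]>
step 6: <C=1, E={z↦0}, S={0↦6}, K=[subR :: fun]>
step 7: <C=-4, E=∅, S={0↦6}, K=[subL(1) :: fun]>
step 8: <C=((λp. ((λw. 2) q)) q), E={q↦1}, S={0↦6, 1↦5}, K=∅>
step 9: <C=(λp. ((λw. 2) q)), E={q↦1}, S={0↦6, 1↦5}, K=[arg]>
step 10: <C=q, E={q↦1}, S={0↦6, 1↦5}, K=[fun]>
step 11: <C=((λw. 2) q), E={p↦2, q↦1}, S={0↦6, 1↦5, 2↦5}, K=∅>
step 12: <C=(λw. 2), E={p↦2, q↦1}, S={0↦6, 1↦5, 2↦5}, K=[arg]>
step 13: <C=q, E={p↦2, q↦1}, S={0↦6, 1↦5, 2↦5}, K=[fun]>
step 14: <C=2, E={w↦3, p↦2, q↦1}, S={0↦6, 1↦5, 2↦5, 3↦5}, K=∅>
→ final value 2

Answer: 2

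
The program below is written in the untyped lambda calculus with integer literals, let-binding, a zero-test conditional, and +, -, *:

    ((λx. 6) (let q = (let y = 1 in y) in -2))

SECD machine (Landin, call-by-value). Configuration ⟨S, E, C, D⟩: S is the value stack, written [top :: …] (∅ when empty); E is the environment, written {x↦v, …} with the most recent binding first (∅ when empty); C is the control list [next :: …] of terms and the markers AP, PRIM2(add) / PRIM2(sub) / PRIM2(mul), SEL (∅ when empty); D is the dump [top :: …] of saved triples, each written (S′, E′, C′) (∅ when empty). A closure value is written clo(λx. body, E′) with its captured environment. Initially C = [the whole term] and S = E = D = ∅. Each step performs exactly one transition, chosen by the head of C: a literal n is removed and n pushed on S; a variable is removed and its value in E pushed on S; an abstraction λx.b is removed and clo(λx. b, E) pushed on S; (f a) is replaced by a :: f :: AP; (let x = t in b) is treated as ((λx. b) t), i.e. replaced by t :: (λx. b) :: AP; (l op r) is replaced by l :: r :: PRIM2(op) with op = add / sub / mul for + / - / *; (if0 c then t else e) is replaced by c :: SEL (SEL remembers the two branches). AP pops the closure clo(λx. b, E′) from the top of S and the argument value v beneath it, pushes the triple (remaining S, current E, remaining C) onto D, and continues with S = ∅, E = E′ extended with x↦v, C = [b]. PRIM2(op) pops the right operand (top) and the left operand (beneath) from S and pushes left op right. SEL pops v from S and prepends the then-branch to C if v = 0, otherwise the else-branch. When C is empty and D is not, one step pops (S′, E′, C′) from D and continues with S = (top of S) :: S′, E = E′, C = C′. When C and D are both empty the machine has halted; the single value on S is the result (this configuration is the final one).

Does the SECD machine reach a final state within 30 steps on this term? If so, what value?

t=0: [S=∅ | E=∅ | C=[((λx. 6) (let q = (let y = 1 in y) in -2))] | D=∅]
t=1: [S=∅ | E=∅ | C=[(let q = (let y = 1 in y) in -2) :: (λx. 6) :: AP] | D=∅]
t=2: [S=∅ | E=∅ | C=[(let y = 1 in y) :: (λq. -2) :: AP :: (λx. 6) :: AP] | D=∅]
t=3: [S=∅ | E=∅ | C=[1 :: (λy. y) :: AP :: (λq. -2) :: AP :: (λx. 6) :: AP] | D=∅]
t=4: [S=[1] | E=∅ | C=[(λy. y) :: AP :: (λq. -2) :: AP :: (λx. 6) :: AP] | D=∅]
t=5: [S=[clo(λy. y, ∅) :: 1] | E=∅ | C=[AP :: (λq. -2) :: AP :: (λx. 6) :: AP] | D=∅]
t=6: [S=∅ | E={y↦1} | C=[y] | D=[(∅, ∅, [(λq. -2) :: AP :: (λx. 6) :: AP])]]
t=7: [S=[1] | E={y↦1} | C=∅ | D=[(∅, ∅, [(λq. -2) :: AP :: (λx. 6) :: AP])]]
t=8: [S=[1] | E=∅ | C=[(λq. -2) :: AP :: (λx. 6) :: AP] | D=∅]
t=9: [S=[clo(λq. -2, ∅) :: 1] | E=∅ | C=[AP :: (λx. 6) :: AP] | D=∅]
t=10: [S=∅ | E={q↦1} | C=[-2] | D=[(∅, ∅, [(λx. 6) :: AP])]]
t=11: [S=[-2] | E={q↦1} | C=∅ | D=[(∅, ∅, [(λx. 6) :: AP])]]
t=12: [S=[-2] | E=∅ | C=[(λx. 6) :: AP] | D=∅]
t=13: [S=[clo(λx. 6, ∅) :: -2] | E=∅ | C=[AP] | D=∅]
t=14: [S=∅ | E={x↦-2} | C=[6] | D=[(∅, ∅, ∅)]]
t=15: [S=[6] | E={x↦-2} | C=∅ | D=[(∅, ∅, ∅)]]
t=16: [S=[6] | E=∅ | C=∅ | D=∅]
→ final value 6

Answer: 6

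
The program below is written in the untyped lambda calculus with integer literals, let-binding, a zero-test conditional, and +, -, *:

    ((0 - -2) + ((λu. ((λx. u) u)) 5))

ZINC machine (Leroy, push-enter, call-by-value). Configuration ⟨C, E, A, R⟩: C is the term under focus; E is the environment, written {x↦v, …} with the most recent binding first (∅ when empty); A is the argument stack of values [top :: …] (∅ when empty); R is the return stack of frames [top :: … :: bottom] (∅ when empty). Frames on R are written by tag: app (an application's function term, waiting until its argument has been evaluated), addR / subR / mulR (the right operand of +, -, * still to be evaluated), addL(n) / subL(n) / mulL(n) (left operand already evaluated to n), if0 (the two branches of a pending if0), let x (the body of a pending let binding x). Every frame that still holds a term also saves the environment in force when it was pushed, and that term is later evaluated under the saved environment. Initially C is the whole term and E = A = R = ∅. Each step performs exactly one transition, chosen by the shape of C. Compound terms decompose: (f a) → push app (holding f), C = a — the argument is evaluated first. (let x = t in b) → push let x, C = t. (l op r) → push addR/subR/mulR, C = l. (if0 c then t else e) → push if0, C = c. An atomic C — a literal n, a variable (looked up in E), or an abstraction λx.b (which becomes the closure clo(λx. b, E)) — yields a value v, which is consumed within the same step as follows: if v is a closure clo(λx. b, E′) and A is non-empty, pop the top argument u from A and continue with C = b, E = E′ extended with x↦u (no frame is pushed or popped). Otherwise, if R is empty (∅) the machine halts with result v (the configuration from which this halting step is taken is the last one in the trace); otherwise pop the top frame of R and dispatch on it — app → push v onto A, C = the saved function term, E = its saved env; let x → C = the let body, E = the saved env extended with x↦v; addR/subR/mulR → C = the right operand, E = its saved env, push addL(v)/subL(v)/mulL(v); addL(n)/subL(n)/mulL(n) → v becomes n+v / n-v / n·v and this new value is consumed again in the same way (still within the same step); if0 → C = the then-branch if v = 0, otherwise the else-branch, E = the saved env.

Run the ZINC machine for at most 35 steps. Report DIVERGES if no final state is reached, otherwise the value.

step 0: [C=((0 - -2) + ((λu. ((λx. u) u)) 5)) | E=∅ | A=∅ | R=∅]
step 1: [C=(0 - -2) | E=∅ | A=∅ | R=[addR]]
step 2: [C=0 | E=∅ | A=∅ | R=[subR :: addR]]
step 3: [C=-2 | E=∅ | A=∅ | R=[subL(0) :: addR]]
step 4: [C=((λu. ((λx. u) u)) 5) | E=∅ | A=∅ | R=[addL(2)]]
step 5: [C=5 | E=∅ | A=∅ | R=[app :: addL(2)]]
step 6: [C=(λu. ((λx. u) u)) | E=∅ | A=[5] | R=[addL(2)]]
step 7: [C=((λx. u) u) | E={u↦5} | A=∅ | R=[addL(2)]]
step 8: [C=u | E={u↦5} | A=∅ | R=[app :: addL(2)]]
step 9: [C=(λx. u) | E={u↦5} | A=[5] | R=[addL(2)]]
step 10: [C=u | E={x↦5, u↦5} | A=∅ | R=[addL(2)]]
→ final value 7

Answer: 7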